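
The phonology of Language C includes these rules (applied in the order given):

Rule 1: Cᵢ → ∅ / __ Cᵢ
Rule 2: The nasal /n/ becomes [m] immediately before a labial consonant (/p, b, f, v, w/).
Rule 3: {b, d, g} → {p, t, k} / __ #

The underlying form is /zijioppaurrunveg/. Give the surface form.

zijiopaurumvek

Rule 1 (degemination): /pp/ is a geminate; the first /p/ deletes. /rr/ is a geminate; the first /r/ deletes. /zijioppaurrunveg/ → zijiopaurunveg.
Rule 2 (nasal place assimilation): /n/ precedes the labial consonant /v/, so it assimilates in place to [m]. /zijiopaurunveg/ → zijiopaurumveg.
Rule 3 (final devoicing): /g/ is a voiced stop in word-final position, so it devoices to [k]. /zijiopaurumveg/ → zijiopaurumvek.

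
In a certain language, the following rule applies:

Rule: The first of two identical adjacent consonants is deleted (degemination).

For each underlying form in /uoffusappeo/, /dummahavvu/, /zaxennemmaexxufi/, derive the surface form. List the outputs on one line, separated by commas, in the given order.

/uoffusappeo/: /ff/ is a geminate; the first /f/ deletes. /pp/ is a geminate; the first /p/ deletes. → [uofusapeo].
/dummahavvu/: /mm/ is a geminate; the first /m/ deletes. /vv/ is a geminate; the first /v/ deletes. → [dumahavu].
/zaxennemmaexxufi/: /nn/ is a geminate; the first /n/ deletes. /mm/ is a geminate; the first /m/ deletes. /xx/ is a geminate; the first /x/ deletes. → [zaxenemaexufi].

uofusapeo, dumahavu, zaxenemaexufi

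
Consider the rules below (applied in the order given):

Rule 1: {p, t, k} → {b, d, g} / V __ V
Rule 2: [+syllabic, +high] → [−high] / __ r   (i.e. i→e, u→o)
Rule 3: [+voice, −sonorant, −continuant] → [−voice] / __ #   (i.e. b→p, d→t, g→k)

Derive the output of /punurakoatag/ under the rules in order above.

punoragoadak

Rule 1 (intervocalic voicing): /k/ is a voiceless stop between vowels /a/ and /o/, so it voices to [g]. /t/ is a voiceless stop between vowels /a/ and /a/, so it voices to [d]. /punurakoatag/ → punuragoadag.
Rule 2 (pre-rhotic lowering): /u/ is a high vowel immediately before /r/, so it lowers to [o]. /punuragoadag/ → punoragoadag.
Rule 3 (final devoicing): /g/ is a voiced stop in word-final position, so it devoices to [k]. /punoragoadag/ → punoragoadak.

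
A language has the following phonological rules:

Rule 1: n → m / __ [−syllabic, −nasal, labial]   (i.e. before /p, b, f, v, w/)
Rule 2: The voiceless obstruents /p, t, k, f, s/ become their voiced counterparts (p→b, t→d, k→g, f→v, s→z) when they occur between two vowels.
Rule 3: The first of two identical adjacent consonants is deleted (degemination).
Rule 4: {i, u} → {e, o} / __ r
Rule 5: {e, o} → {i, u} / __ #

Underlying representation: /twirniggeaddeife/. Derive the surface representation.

Rule 1 (nasal place assimilation): no segment meets the environment; /twirniggeaddeife/ is unchanged.
Rule 2 (intervocalic voicing): /f/ is a voiceless obstruent between vowels /i/ and /e/, so it voices to [v]. /twirniggeaddeife/ → twirniggeaddeive.
Rule 3 (degemination): /gg/ is a geminate; the first /g/ deletes. /dd/ is a geminate; the first /d/ deletes. /twirniggeaddeive/ → twirnigeadeive.
Rule 4 (pre-rhotic lowering): /i/ is a high vowel immediately before /r/, so it lowers to [e]. /twirnigeadeive/ → twernigeadeive.
Rule 5 (final vowel raising): /e/ is a mid vowel in word-final position, so it raises to [i]. /twernigeadeive/ → twernigeadeivi.

twernigeadeivi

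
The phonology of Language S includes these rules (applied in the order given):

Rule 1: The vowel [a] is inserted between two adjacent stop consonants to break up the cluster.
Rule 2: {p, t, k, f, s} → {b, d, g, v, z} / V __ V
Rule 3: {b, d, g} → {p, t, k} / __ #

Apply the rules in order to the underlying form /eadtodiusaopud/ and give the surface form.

eadadodiuzaobut

Rule 1 (stop-cluster a-epenthesis): /d/ and /t/ form a stop–stop cluster, so [a] is inserted between them. /eadtodiusaopud/ → eadatodiusaopud.
Rule 2 (intervocalic voicing): /t/ is a voiceless obstruent between vowels /a/ and /o/, so it voices to [d]. /s/ is a voiceless obstruent between vowels /u/ and /a/, so it voices to [z]. /p/ is a voiceless obstruent between vowels /o/ and /u/, so it voices to [b]. /eadatodiusaopud/ → eadadodiuzaobud.
Rule 3 (final devoicing): /d/ is a voiced stop in word-final position, so it devoices to [t]. /eadadodiuzaobud/ → eadadodiuzaobut.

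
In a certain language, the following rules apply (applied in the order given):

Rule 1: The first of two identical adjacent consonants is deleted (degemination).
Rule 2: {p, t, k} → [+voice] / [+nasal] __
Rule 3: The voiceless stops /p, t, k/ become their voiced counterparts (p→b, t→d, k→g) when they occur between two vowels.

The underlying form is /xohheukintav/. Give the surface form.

Rule 1 (degemination): /hh/ is a geminate; the first /h/ deletes. /xohheukintav/ → xoheukintav.
Rule 2 (post-nasal voicing): /t/ is a voiceless stop immediately after the nasal /n/, so it voices to [d]. /xoheukintav/ → xoheukindav.
Rule 3 (intervocalic voicing): /k/ is a voiceless stop between vowels /u/ and /i/, so it voices to [g]. /xoheukindav/ → xoheugindav.

xoheugindav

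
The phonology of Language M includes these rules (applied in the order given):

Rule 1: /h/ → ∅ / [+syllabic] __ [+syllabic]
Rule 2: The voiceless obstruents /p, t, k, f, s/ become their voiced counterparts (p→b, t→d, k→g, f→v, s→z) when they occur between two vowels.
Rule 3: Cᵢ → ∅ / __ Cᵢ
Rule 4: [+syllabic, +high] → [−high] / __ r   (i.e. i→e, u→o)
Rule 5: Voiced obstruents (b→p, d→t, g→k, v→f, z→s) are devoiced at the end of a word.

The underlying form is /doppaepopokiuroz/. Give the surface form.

Rule 1 (intervocalic h-deletion): no segment meets the environment; /doppaepopokiuroz/ is unchanged.
Rule 2 (intervocalic voicing): /p/ is a voiceless obstruent between vowels /e/ and /o/, so it voices to [b]. /p/ is a voiceless obstruent between vowels /o/ and /o/, so it voices to [b]. /k/ is a voiceless obstruent between vowels /o/ and /i/, so it voices to [g]. /doppaepopokiuroz/ → doppaebobogiuroz.
Rule 3 (degemination): /pp/ is a geminate; the first /p/ deletes. /doppaebobogiuroz/ → dopaebobogiuroz.
Rule 4 (pre-rhotic lowering): /u/ is a high vowel immediately before /r/, so it lowers to [o]. /dopaebobogiuroz/ → dopaebobogioroz.
Rule 5 (final devoicing): /z/ is a voiced obstruent in word-final position, so it devoices to [s]. /dopaebobogioroz/ → dopaebobogioros.

dopaebobogioros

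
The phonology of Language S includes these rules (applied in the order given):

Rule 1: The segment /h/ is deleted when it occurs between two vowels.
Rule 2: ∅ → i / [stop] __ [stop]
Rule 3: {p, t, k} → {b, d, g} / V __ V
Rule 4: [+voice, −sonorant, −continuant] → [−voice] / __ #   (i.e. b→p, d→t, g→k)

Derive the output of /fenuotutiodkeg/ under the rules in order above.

Rule 1 (intervocalic h-deletion): no segment meets the environment; /fenuotutiodkeg/ is unchanged.
Rule 2 (stop-cluster i-epenthesis): /d/ and /k/ form a stop–stop cluster, so [i] is inserted between them. /fenuotutiodkeg/ → fenuotutiodikeg.
Rule 3 (intervocalic voicing): /t/ is a voiceless stop between vowels /o/ and /u/, so it voices to [d]. /t/ is a voiceless stop between vowels /u/ and /i/, so it voices to [d]. /k/ is a voiceless stop between vowels /i/ and /e/, so it voices to [g]. /fenuotutiodikeg/ → fenuodudiodigeg.
Rule 4 (final devoicing): /g/ is a voiced stop in word-final position, so it devoices to [k]. /fenuodudiodigeg/ → fenuodudiodigek.

fenuodudiodigek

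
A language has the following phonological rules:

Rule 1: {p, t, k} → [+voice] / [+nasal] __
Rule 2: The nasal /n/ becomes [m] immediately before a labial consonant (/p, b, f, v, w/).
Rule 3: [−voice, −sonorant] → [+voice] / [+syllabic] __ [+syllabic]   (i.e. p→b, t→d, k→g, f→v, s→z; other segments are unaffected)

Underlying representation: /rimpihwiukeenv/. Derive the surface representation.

rimbihwiugeemv

Rule 1 (post-nasal voicing): /p/ is a voiceless stop immediately after the nasal /m/, so it voices to [b]. /rimpihwiukeenv/ → rimbihwiukeenv.
Rule 2 (nasal place assimilation): /n/ precedes the labial consonant /v/, so it assimilates in place to [m]. /rimbihwiukeenv/ → rimbihwiukeemv.
Rule 3 (intervocalic voicing): /k/ is a voiceless obstruent between vowels /u/ and /e/, so it voices to [g]. /rimbihwiukeemv/ → rimbihwiugeemv.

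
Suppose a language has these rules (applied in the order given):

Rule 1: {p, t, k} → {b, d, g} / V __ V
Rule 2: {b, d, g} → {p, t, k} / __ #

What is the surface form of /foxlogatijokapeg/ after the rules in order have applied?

Rule 1 (intervocalic voicing): /t/ is a voiceless stop between vowels /a/ and /i/, so it voices to [d]. /k/ is a voiceless stop between vowels /o/ and /a/, so it voices to [g]. /p/ is a voiceless stop between vowels /a/ and /e/, so it voices to [b]. /foxlogatijokapeg/ → foxlogadijogabeg.
Rule 2 (final devoicing): /g/ is a voiced stop in word-final position, so it devoices to [k]. /foxlogadijogabeg/ → foxlogadijogabek.

foxlogadijogabek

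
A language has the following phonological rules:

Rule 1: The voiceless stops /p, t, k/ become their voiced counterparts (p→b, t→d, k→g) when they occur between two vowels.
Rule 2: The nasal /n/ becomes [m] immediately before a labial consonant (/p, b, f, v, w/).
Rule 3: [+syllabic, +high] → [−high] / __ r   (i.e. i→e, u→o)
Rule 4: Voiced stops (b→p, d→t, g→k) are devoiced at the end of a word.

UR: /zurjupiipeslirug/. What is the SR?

zorjubiibesleruk

Rule 1 (intervocalic voicing): /p/ is a voiceless stop between vowels /u/ and /i/, so it voices to [b]. /p/ is a voiceless stop between vowels /i/ and /e/, so it voices to [b]. /zurjupiipeslirug/ → zurjubiibeslirug.
Rule 2 (nasal place assimilation): no segment meets the environment; /zurjubiibeslirug/ is unchanged.
Rule 3 (pre-rhotic lowering): /u/ is a high vowel immediately before /r/, so it lowers to [o]. /i/ is a high vowel immediately before /r/, so it lowers to [e]. /zurjubiibeslirug/ → zorjubiibeslerug.
Rule 4 (final devoicing): /g/ is a voiced stop in word-final position, so it devoices to [k]. /zorjubiibeslerug/ → zorjubiibesleruk.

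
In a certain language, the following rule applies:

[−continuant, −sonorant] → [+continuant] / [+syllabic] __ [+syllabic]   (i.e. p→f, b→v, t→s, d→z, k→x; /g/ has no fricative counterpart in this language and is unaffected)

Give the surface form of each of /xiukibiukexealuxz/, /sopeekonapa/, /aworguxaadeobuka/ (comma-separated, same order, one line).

/xiukibiukexealuxz/: /k/ is a stop between vowels /u/ and /i/, so it spirantizes to the fricative [x]. /b/ is a stop between vowels /i/ and /i/, so it spirantizes to the fricative [v]. /k/ is a stop between vowels /u/ and /e/, so it spirantizes to the fricative [x]. → [xiuxiviuxexealuxz].
/sopeekonapa/: /p/ is a stop between vowels /o/ and /e/, so it spirantizes to the fricative [f]. /k/ is a stop between vowels /e/ and /o/, so it spirantizes to the fricative [x]. /p/ is a stop between vowels /a/ and /a/, so it spirantizes to the fricative [f]. → [sofeexonafa].
/aworguxaadeobuka/: /d/ is a stop between vowels /a/ and /e/, so it spirantizes to the fricative [z]. /b/ is a stop between vowels /o/ and /u/, so it spirantizes to the fricative [v]. /k/ is a stop between vowels /u/ and /a/, so it spirantizes to the fricative [x]. → [aworguxaazeovuxa].

xiuxiviuxexealuxz, sofeexonafa, aworguxaazeovuxa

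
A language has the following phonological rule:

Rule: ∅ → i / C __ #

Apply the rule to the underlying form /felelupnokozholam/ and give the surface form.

felelupnokozholami

the form ends in the consonant /m/, so [i] is inserted word-finally.
Surface form: [felelupnokozholami].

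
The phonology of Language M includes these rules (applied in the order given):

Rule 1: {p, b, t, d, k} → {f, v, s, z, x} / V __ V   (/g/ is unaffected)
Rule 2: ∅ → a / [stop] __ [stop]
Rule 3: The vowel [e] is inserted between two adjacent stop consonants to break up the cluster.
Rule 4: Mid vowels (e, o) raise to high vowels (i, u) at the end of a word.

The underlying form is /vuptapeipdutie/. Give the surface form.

Rule 1 (intervocalic spirantization): /p/ is a stop between vowels /a/ and /e/, so it spirantizes to the fricative [f]. /t/ is a stop between vowels /u/ and /i/, so it spirantizes to the fricative [s]. /vuptapeipdutie/ → vuptafeipdusie.
Rule 2 (stop-cluster a-epenthesis): /p/ and /t/ form a stop–stop cluster, so [a] is inserted between them. /p/ and /d/ form a stop–stop cluster, so [a] is inserted between them. /vuptafeipdusie/ → vupatafeipadusie.
Rule 3 (stop-cluster e-epenthesis): no segment meets the environment; /vupatafeipadusie/ is unchanged.
Rule 4 (final vowel raising): /e/ is a mid vowel in word-final position, so it raises to [i]. /vupatafeipadusie/ → vupatafeipadusii.

vupatafeipadusii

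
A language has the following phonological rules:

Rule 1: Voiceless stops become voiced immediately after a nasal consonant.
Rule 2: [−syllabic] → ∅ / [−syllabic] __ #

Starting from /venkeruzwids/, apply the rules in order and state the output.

vengeruzwid

Rule 1 (post-nasal voicing): /k/ is a voiceless stop immediately after the nasal /n/, so it voices to [g]. /venkeruzwids/ → vengeruzwids.
Rule 2 (final cluster simplification): /s/ is the second consonant of a word-final cluster /ds/, so it deletes. /vengeruzwids/ → vengeruzwid.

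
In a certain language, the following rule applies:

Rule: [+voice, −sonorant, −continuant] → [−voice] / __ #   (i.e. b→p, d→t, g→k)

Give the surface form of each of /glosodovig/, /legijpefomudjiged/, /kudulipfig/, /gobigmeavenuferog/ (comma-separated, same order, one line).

glosodovik, legijpefomudjiget, kudulipfik, gobigmeavenuferok

/glosodovig/: /g/ is a voiced stop in word-final position, so it devoices to [k]. → [glosodovik].
/legijpefomudjiged/: /d/ is a voiced stop in word-final position, so it devoices to [t]. → [legijpefomudjiget].
/kudulipfig/: /g/ is a voiced stop in word-final position, so it devoices to [k]. → [kudulipfik].
/gobigmeavenuferog/: /g/ is a voiced stop in word-final position, so it devoices to [k]. → [gobigmeavenuferok].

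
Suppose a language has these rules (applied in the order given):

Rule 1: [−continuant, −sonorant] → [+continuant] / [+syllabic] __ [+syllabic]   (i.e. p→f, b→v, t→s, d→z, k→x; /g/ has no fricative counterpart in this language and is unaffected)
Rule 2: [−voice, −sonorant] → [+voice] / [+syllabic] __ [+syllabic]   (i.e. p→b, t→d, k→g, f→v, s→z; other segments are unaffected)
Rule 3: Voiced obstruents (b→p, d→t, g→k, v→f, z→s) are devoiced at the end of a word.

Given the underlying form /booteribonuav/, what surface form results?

boozerivonuaf

Rule 1 (intervocalic spirantization): /t/ is a stop between vowels /o/ and /e/, so it spirantizes to the fricative [s]. /b/ is a stop between vowels /i/ and /o/, so it spirantizes to the fricative [v]. /booteribonuav/ → booserivonuav.
Rule 2 (intervocalic voicing): /s/ is a voiceless obstruent between vowels /o/ and /e/, so it voices to [z]. /booserivonuav/ → boozerivonuav.
Rule 3 (final devoicing): /v/ is a voiced obstruent in word-final position, so it devoices to [f]. /boozerivonuav/ → boozerivonuaf.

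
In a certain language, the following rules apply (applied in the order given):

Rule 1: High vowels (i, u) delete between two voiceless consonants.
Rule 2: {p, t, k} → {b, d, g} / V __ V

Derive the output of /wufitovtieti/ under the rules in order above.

wuftovtiedi

Rule 1 (high vowel syncope): /i/ is a high vowel flanked by voiceless consonants /f/ and /t/, so it deletes. /wufitovtieti/ → wuftovtieti.
Rule 2 (intervocalic voicing): /t/ is a voiceless stop between vowels /e/ and /i/, so it voices to [d]. /wuftovtieti/ → wuftovtiedi.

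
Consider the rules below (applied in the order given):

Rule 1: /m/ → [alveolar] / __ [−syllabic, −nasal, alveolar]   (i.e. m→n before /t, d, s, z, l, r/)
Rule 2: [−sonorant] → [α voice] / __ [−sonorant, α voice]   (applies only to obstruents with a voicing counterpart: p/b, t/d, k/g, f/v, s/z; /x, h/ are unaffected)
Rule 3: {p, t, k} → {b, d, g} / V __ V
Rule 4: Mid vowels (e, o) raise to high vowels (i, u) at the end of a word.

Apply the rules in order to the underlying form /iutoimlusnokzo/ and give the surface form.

Rule 1 (nasal place assimilation): /m/ precedes the alveolar consonant /l/, so it assimilates in place to [n]. /iutoimlusnokzo/ → iutoinlusnokzo.
Rule 2 (regressive voicing assimilation): /k/ precedes the voiced obstruent /z/, so it voices to [g] by assimilation. /iutoinlusnokzo/ → iutoinlusnogzo.
Rule 3 (intervocalic voicing): /t/ is a voiceless stop between vowels /u/ and /o/, so it voices to [d]. /iutoinlusnogzo/ → iudoinlusnogzo.
Rule 4 (final vowel raising): /o/ is a mid vowel in word-final position, so it raises to [u]. /iudoinlusnogzo/ → iudoinlusnogzu.

iudoinlusnogzu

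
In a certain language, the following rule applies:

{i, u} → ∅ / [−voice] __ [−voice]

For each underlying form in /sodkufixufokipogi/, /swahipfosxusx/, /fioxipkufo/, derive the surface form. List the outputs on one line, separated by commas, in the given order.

/sodkufixufokipogi/: /u/ is a high vowel flanked by voiceless consonants /k/ and /f/, so it deletes. /i/ is a high vowel flanked by voiceless consonants /f/ and /x/, so it deletes. /u/ is a high vowel flanked by voiceless consonants /x/ and /f/, so it deletes. /i/ is a high vowel flanked by voiceless consonants /k/ and /p/, so it deletes. → [sodkfxfokpogi].
/swahipfosxusx/: /i/ is a high vowel flanked by voiceless consonants /h/ and /p/, so it deletes. /u/ is a high vowel flanked by voiceless consonants /x/ and /s/, so it deletes. → [swahpfosxsx].
/fioxipkufo/: /i/ is a high vowel flanked by voiceless consonants /x/ and /p/, so it deletes. /u/ is a high vowel flanked by voiceless consonants /k/ and /f/, so it deletes. → [fioxpkfo].

sodkfxfokpogi, swahpfosxsx, fioxpkfo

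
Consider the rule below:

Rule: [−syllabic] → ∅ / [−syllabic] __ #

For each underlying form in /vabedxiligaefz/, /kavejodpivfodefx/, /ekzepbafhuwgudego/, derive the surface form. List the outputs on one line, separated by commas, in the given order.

vabedxiligaef, kavejodpivfodef, ekzepbafhuwgudego

/vabedxiligaefz/: /z/ is the second consonant of a word-final cluster /fz/, so it deletes. → [vabedxiligaef].
/kavejodpivfodefx/: /x/ is the second consonant of a word-final cluster /fx/, so it deletes. → [kavejodpivfodef].
/ekzepbafhuwgudego/: the rule's environment is not met; surfaces unchanged as [ekzepbafhuwgudego].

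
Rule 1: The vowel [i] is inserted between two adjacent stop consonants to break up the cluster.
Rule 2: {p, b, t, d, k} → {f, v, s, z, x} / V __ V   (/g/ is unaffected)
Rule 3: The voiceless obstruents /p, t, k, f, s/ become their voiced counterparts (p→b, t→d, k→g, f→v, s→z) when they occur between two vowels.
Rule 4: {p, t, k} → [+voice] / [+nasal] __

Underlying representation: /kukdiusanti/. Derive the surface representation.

kuxiziuzandi

Rule 1 (stop-cluster i-epenthesis): /k/ and /d/ form a stop–stop cluster, so [i] is inserted between them. /kukdiusanti/ → kukidiusanti.
Rule 2 (intervocalic spirantization): /k/ is a stop between vowels /u/ and /i/, so it spirantizes to the fricative [x]. /d/ is a stop between vowels /i/ and /i/, so it spirantizes to the fricative [z]. /kukidiusanti/ → kuxiziusanti.
Rule 3 (intervocalic voicing): /s/ is a voiceless obstruent between vowels /u/ and /a/, so it voices to [z]. /kuxiziusanti/ → kuxiziuzanti.
Rule 4 (post-nasal voicing): /t/ is a voiceless stop immediately after the nasal /n/, so it voices to [d]. /kuxiziuzanti/ → kuxiziuzandi.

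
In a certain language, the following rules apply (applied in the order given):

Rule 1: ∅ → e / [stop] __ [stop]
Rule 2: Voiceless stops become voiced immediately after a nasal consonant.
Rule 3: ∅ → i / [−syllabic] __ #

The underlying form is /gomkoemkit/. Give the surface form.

Rule 1 (stop-cluster e-epenthesis): no segment meets the environment; /gomkoemkit/ is unchanged.
Rule 2 (post-nasal voicing): /k/ is a voiceless stop immediately after the nasal /m/, so it voices to [g]. /k/ is a voiceless stop immediately after the nasal /m/, so it voices to [g]. /gomkoemkit/ → gomgoemgit.
Rule 3 (final i-epenthesis): the form ends in the consonant /t/, so [i] is inserted word-finally. /gomgoemgit/ → gomgoemgiti.

gomgoemgiti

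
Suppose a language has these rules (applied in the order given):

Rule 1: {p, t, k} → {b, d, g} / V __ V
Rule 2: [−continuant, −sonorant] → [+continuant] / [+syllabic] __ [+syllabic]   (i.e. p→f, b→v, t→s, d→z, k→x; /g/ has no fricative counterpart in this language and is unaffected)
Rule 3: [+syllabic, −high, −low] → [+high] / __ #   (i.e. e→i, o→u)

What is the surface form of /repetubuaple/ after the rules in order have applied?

Rule 1 (intervocalic voicing): /p/ is a voiceless stop between vowels /e/ and /e/, so it voices to [b]. /t/ is a voiceless stop between vowels /e/ and /u/, so it voices to [d]. /repetubuaple/ → rebedubuaple.
Rule 2 (intervocalic spirantization): /b/ is a stop between vowels /e/ and /e/, so it spirantizes to the fricative [v]. /d/ is a stop between vowels /e/ and /u/, so it spirantizes to the fricative [z]. /b/ is a stop between vowels /u/ and /u/, so it spirantizes to the fricative [v]. /rebedubuaple/ → revezuvuaple.
Rule 3 (final vowel raising): /e/ is a mid vowel in word-final position, so it raises to [i]. /revezuvuaple/ → revezuvuapli.

revezuvuapli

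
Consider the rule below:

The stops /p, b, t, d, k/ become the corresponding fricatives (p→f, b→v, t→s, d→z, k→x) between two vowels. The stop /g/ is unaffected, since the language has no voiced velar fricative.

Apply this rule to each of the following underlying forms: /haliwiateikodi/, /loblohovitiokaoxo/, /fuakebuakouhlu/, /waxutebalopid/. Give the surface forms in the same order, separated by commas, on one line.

haliwiaseixozi, loblohovisioxaoxo, fuaxevuaxouhlu, waxusevalofid

/haliwiateikodi/: /t/ is a stop between vowels /a/ and /e/, so it spirantizes to the fricative [s]. /k/ is a stop between vowels /i/ and /o/, so it spirantizes to the fricative [x]. /d/ is a stop between vowels /o/ and /i/, so it spirantizes to the fricative [z]. → [haliwiaseixozi].
/loblohovitiokaoxo/: /t/ is a stop between vowels /i/ and /i/, so it spirantizes to the fricative [s]. /k/ is a stop between vowels /o/ and /a/, so it spirantizes to the fricative [x]. → [loblohovisioxaoxo].
/fuakebuakouhlu/: /k/ is a stop between vowels /a/ and /e/, so it spirantizes to the fricative [x]. /b/ is a stop between vowels /e/ and /u/, so it spirantizes to the fricative [v]. /k/ is a stop between vowels /a/ and /o/, so it spirantizes to the fricative [x]. → [fuaxevuaxouhlu].
/waxutebalopid/: /t/ is a stop between vowels /u/ and /e/, so it spirantizes to the fricative [s]. /b/ is a stop between vowels /e/ and /a/, so it spirantizes to the fricative [v]. /p/ is a stop between vowels /o/ and /i/, so it spirantizes to the fricative [f]. → [waxusevalofid].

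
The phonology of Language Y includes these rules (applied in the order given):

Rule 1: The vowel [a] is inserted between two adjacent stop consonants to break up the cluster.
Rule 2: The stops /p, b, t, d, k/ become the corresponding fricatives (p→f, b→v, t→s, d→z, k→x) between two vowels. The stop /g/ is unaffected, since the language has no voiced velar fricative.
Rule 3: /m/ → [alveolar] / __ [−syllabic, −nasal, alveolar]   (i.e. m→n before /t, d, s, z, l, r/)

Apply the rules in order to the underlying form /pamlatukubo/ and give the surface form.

Rule 1 (stop-cluster a-epenthesis): no segment meets the environment; /pamlatukubo/ is unchanged.
Rule 2 (intervocalic spirantization): /t/ is a stop between vowels /a/ and /u/, so it spirantizes to the fricative [s]. /k/ is a stop between vowels /u/ and /u/, so it spirantizes to the fricative [x]. /b/ is a stop between vowels /u/ and /o/, so it spirantizes to the fricative [v]. /pamlatukubo/ → pamlasuxuvo.
Rule 3 (nasal place assimilation): /m/ precedes the alveolar consonant /l/, so it assimilates in place to [n]. /pamlasuxuvo/ → panlasuxuvo.

panlasuxuvo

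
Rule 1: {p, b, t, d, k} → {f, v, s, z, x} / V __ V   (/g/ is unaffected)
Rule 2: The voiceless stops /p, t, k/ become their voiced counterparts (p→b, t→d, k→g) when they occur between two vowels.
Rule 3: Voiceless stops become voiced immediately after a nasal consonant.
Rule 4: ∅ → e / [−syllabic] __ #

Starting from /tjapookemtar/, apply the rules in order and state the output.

Rule 1 (intervocalic spirantization): /p/ is a stop between vowels /a/ and /o/, so it spirantizes to the fricative [f]. /k/ is a stop between vowels /o/ and /e/, so it spirantizes to the fricative [x]. /tjapookemtar/ → tjafooxemtar.
Rule 2 (intervocalic voicing): no segment meets the environment; /tjafooxemtar/ is unchanged.
Rule 3 (post-nasal voicing): /t/ is a voiceless stop immediately after the nasal /m/, so it voices to [d]. /tjafooxemtar/ → tjafooxemdar.
Rule 4 (final e-epenthesis): the form ends in the consonant /r/, so [e] is inserted word-finally. /tjafooxemdar/ → tjafooxemdare.

tjafooxemdare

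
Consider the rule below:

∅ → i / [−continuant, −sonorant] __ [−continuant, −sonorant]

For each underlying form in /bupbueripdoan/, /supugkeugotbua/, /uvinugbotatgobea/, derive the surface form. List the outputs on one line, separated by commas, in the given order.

bupibueripidoan, supugikeugotibua, uvinugibotatigobea

/bupbueripdoan/: /p/ and /b/ form a stop–stop cluster, so [i] is inserted between them. /p/ and /d/ form a stop–stop cluster, so [i] is inserted between them. → [bupibueripidoan].
/supugkeugotbua/: /g/ and /k/ form a stop–stop cluster, so [i] is inserted between them. /t/ and /b/ form a stop–stop cluster, so [i] is inserted between them. → [supugikeugotibua].
/uvinugbotatgobea/: /g/ and /b/ form a stop–stop cluster, so [i] is inserted between them. /t/ and /g/ form a stop–stop cluster, so [i] is inserted between them. → [uvinugibotatigobea].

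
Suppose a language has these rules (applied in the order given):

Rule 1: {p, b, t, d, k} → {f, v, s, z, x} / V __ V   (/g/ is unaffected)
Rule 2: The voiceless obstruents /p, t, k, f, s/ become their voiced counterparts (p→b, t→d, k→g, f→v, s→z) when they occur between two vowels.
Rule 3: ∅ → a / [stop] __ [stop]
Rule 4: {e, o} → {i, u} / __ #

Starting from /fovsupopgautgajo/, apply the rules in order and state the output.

Rule 1 (intervocalic spirantization): /p/ is a stop between vowels /u/ and /o/, so it spirantizes to the fricative [f]. /fovsupopgautgajo/ → fovsufopgautgajo.
Rule 2 (intervocalic voicing): /f/ is a voiceless obstruent between vowels /u/ and /o/, so it voices to [v]. /fovsufopgautgajo/ → fovsuvopgautgajo.
Rule 3 (stop-cluster a-epenthesis): /p/ and /g/ form a stop–stop cluster, so [a] is inserted between them. /t/ and /g/ form a stop–stop cluster, so [a] is inserted between them. /fovsuvopgautgajo/ → fovsuvopagautagajo.
Rule 4 (final vowel raising): /o/ is a mid vowel in word-final position, so it raises to [u]. /fovsuvopagautagajo/ → fovsuvopagautagaju.

fovsuvopagautagaju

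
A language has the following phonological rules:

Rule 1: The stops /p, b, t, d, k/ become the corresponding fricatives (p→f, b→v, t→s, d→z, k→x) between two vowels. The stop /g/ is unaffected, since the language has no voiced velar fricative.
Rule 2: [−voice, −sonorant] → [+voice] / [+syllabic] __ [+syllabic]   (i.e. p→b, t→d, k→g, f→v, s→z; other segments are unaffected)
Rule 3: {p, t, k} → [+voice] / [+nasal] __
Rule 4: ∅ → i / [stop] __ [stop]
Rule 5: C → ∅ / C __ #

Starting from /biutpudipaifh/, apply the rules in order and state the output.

biutipuzivaif

Rule 1 (intervocalic spirantization): /d/ is a stop between vowels /u/ and /i/, so it spirantizes to the fricative [z]. /p/ is a stop between vowels /i/ and /a/, so it spirantizes to the fricative [f]. /biutpudipaifh/ → biutpuzifaifh.
Rule 2 (intervocalic voicing): /f/ is a voiceless obstruent between vowels /i/ and /a/, so it voices to [v]. /biutpuzifaifh/ → biutpuzivaifh.
Rule 3 (post-nasal voicing): no segment meets the environment; /biutpuzivaifh/ is unchanged.
Rule 4 (stop-cluster i-epenthesis): /t/ and /p/ form a stop–stop cluster, so [i] is inserted between them. /biutpuzivaifh/ → biutipuzivaifh.
Rule 5 (final cluster simplification): /h/ is the second consonant of a word-final cluster /fh/, so it deletes. /biutipuzivaifh/ → biutipuzivaif.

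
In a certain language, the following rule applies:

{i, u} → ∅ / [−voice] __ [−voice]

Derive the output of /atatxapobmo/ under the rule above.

atatxapobmo

No segment of /atatxapobmo/ meets the structural description of the rule, so the form surfaces unchanged.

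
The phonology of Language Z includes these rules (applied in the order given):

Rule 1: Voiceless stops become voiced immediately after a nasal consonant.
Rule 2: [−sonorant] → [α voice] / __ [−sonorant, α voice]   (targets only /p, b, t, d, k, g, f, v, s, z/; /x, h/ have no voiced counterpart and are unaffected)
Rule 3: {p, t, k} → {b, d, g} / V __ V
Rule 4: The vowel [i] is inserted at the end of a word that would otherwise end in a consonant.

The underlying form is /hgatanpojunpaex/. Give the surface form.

hgadanbojunbaexi

Rule 1 (post-nasal voicing): /p/ is a voiceless stop immediately after the nasal /n/, so it voices to [b]. /p/ is a voiceless stop immediately after the nasal /n/, so it voices to [b]. /hgatanpojunpaex/ → hgatanbojunbaex.
Rule 2 (regressive voicing assimilation): no segment meets the environment; /hgatanbojunbaex/ is unchanged.
Rule 3 (intervocalic voicing): /t/ is a voiceless stop between vowels /a/ and /a/, so it voices to [d]. /hgatanbojunbaex/ → hgadanbojunbaex.
Rule 4 (final i-epenthesis): the form ends in the consonant /x/, so [i] is inserted word-finally. /hgadanbojunbaex/ → hgadanbojunbaexi.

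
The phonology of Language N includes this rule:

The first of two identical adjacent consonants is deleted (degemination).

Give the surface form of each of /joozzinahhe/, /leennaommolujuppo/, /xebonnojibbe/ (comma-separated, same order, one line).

joozinahe, leenaomolujupo, xebonojibe

/joozzinahhe/: /zz/ is a geminate; the first /z/ deletes. /hh/ is a geminate; the first /h/ deletes. → [joozinahe].
/leennaommolujuppo/: /nn/ is a geminate; the first /n/ deletes. /mm/ is a geminate; the first /m/ deletes. /pp/ is a geminate; the first /p/ deletes. → [leenaomolujupo].
/xebonnojibbe/: /nn/ is a geminate; the first /n/ deletes. /bb/ is a geminate; the first /b/ deletes. → [xebonojibe].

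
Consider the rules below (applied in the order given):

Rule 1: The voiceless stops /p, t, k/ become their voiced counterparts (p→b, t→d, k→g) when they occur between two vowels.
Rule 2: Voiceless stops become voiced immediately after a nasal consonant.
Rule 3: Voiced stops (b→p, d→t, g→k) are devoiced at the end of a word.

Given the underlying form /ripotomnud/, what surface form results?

Rule 1 (intervocalic voicing): /p/ is a voiceless stop between vowels /i/ and /o/, so it voices to [b]. /t/ is a voiceless stop between vowels /o/ and /o/, so it voices to [d]. /ripotomnud/ → ribodomnud.
Rule 2 (post-nasal voicing): no segment meets the environment; /ribodomnud/ is unchanged.
Rule 3 (final devoicing): /d/ is a voiced stop in word-final position, so it devoices to [t]. /ribodomnud/ → ribodomnut.

ribodomnut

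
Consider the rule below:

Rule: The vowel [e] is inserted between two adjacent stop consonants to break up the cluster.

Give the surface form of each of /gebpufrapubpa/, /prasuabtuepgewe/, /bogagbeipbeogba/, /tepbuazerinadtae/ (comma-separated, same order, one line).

gebepufrapubepa, prasuabetuepegewe, bogagebeipebeogeba, tepebuazerinadetae

/gebpufrapubpa/: /b/ and /p/ form a stop–stop cluster, so [e] is inserted between them. /b/ and /p/ form a stop–stop cluster, so [e] is inserted between them. → [gebepufrapubepa].
/prasuabtuepgewe/: /b/ and /t/ form a stop–stop cluster, so [e] is inserted between them. /p/ and /g/ form a stop–stop cluster, so [e] is inserted between them. → [prasuabetuepegewe].
/bogagbeipbeogba/: /g/ and /b/ form a stop–stop cluster, so [e] is inserted between them. /p/ and /b/ form a stop–stop cluster, so [e] is inserted between them. /g/ and /b/ form a stop–stop cluster, so [e] is inserted between them. → [bogagebeipebeogeba].
/tepbuazerinadtae/: /p/ and /b/ form a stop–stop cluster, so [e] is inserted between them. /d/ and /t/ form a stop–stop cluster, so [e] is inserted between them. → [tepebuazerinadetae].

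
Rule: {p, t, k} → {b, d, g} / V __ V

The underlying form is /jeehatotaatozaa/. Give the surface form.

/t/ is a voiceless stop between vowels /a/ and /o/, so it voices to [d].
/t/ is a voiceless stop between vowels /o/ and /a/, so it voices to [d].
/t/ is a voiceless stop between vowels /a/ and /o/, so it voices to [d].
Surface form: [jeehadodaadozaa].

jeehadodaadozaa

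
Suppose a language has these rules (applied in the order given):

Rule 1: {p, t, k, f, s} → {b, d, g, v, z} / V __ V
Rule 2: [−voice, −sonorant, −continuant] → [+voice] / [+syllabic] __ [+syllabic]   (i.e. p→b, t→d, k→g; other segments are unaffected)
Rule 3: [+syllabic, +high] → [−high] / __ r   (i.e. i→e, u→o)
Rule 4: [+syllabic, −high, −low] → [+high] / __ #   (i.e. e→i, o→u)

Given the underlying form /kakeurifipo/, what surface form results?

kageorivibu

Rule 1 (intervocalic voicing): /k/ is a voiceless obstruent between vowels /a/ and /e/, so it voices to [g]. /f/ is a voiceless obstruent between vowels /i/ and /i/, so it voices to [v]. /p/ is a voiceless obstruent between vowels /i/ and /o/, so it voices to [b]. /kakeurifipo/ → kageurivibo.
Rule 2 (intervocalic voicing): no segment meets the environment; /kageurivibo/ is unchanged.
Rule 3 (pre-rhotic lowering): /u/ is a high vowel immediately before /r/, so it lowers to [o]. /kageurivibo/ → kageorivibo.
Rule 4 (final vowel raising): /o/ is a mid vowel in word-final position, so it raises to [u]. /kageorivibo/ → kageorivibu.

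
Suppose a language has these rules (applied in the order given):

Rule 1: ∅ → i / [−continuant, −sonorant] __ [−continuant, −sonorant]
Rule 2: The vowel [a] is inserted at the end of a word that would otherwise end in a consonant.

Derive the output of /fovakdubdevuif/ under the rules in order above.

Rule 1 (stop-cluster i-epenthesis): /k/ and /d/ form a stop–stop cluster, so [i] is inserted between them. /b/ and /d/ form a stop–stop cluster, so [i] is inserted between them. /fovakdubdevuif/ → fovakidubidevuif.
Rule 2 (final a-epenthesis): the form ends in the consonant /f/, so [a] is inserted word-finally. /fovakidubidevuif/ → fovakidubidevuifa.

fovakidubidevuifa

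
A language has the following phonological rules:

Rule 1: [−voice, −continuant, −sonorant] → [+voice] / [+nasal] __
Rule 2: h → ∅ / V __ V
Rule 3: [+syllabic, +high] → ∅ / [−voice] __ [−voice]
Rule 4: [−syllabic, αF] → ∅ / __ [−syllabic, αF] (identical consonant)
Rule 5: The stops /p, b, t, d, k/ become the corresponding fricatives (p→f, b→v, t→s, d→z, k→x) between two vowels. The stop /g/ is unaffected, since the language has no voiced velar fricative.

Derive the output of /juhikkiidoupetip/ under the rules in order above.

juixiizoufetp

Rule 1 (post-nasal voicing): no segment meets the environment; /juhikkiidoupetip/ is unchanged.
Rule 2 (intervocalic h-deletion): /h/ occurs between vowels /u/ and /i/, so it deletes. /juhikkiidoupetip/ → juikkiidoupetip.
Rule 3 (high vowel syncope): /i/ is a high vowel flanked by voiceless consonants /t/ and /p/, so it deletes. /juikkiidoupetip/ → juikkiidoupetp.
Rule 4 (degemination): /kk/ is a geminate; the first /k/ deletes. /juikkiidoupetp/ → juikiidoupetp.
Rule 5 (intervocalic spirantization): /k/ is a stop between vowels /i/ and /i/, so it spirantizes to the fricative [x]. /d/ is a stop between vowels /i/ and /o/, so it spirantizes to the fricative [z]. /p/ is a stop between vowels /u/ and /e/, so it spirantizes to the fricative [f]. /juikiidoupetp/ → juixiizoufetp.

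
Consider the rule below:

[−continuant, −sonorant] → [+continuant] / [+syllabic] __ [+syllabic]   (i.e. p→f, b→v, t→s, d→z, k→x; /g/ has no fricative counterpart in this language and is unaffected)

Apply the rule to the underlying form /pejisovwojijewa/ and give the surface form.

pejisovwojijewa

No segment of /pejisovwojijewa/ meets the structural description of the rule, so the form surfaces unchanged.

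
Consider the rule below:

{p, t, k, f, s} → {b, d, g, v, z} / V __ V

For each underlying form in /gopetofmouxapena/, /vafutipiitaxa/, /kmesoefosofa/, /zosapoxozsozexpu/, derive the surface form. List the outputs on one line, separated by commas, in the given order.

/gopetofmouxapena/: /p/ is a voiceless obstruent between vowels /o/ and /e/, so it voices to [b]. /t/ is a voiceless obstruent between vowels /e/ and /o/, so it voices to [d]. /p/ is a voiceless obstruent between vowels /a/ and /e/, so it voices to [b]. → [gobedofmouxabena].
/vafutipiitaxa/: /f/ is a voiceless obstruent between vowels /a/ and /u/, so it voices to [v]. /t/ is a voiceless obstruent between vowels /u/ and /i/, so it voices to [d]. /p/ is a voiceless obstruent between vowels /i/ and /i/, so it voices to [b]. /t/ is a voiceless obstruent between vowels /i/ and /a/, so it voices to [d]. → [vavudibiidaxa].
/kmesoefosofa/: /s/ is a voiceless obstruent between vowels /e/ and /o/, so it voices to [z]. /f/ is a voiceless obstruent between vowels /e/ and /o/, so it voices to [v]. /s/ is a voiceless obstruent between vowels /o/ and /o/, so it voices to [z]. /f/ is a voiceless obstruent between vowels /o/ and /a/, so it voices to [v]. → [kmezoevozova].
/zosapoxozsozexpu/: /s/ is a voiceless obstruent between vowels /o/ and /a/, so it voices to [z]. /p/ is a voiceless obstruent between vowels /a/ and /o/, so it voices to [b]. → [zozaboxozsozexpu].

gobedofmouxabena, vavudibiidaxa, kmezoevozova, zozaboxozsozexpu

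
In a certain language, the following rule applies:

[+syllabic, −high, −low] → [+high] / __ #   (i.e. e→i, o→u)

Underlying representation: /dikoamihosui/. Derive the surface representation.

dikoamihosui

No segment of /dikoamihosui/ meets the structural description of the rule, so the form surfaces unchanged.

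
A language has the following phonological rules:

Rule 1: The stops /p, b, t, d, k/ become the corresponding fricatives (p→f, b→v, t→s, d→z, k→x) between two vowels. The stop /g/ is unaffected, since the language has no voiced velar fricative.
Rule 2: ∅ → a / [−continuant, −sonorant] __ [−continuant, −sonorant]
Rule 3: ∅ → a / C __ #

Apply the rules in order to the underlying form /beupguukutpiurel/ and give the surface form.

Rule 1 (intervocalic spirantization): /k/ is a stop between vowels /u/ and /u/, so it spirantizes to the fricative [x]. /beupguukutpiurel/ → beupguuxutpiurel.
Rule 2 (stop-cluster a-epenthesis): /p/ and /g/ form a stop–stop cluster, so [a] is inserted between them. /t/ and /p/ form a stop–stop cluster, so [a] is inserted between them. /beupguuxutpiurel/ → beupaguuxutapiurel.
Rule 3 (final a-epenthesis): the form ends in the consonant /l/, so [a] is inserted word-finally. /beupaguuxutapiurel/ → beupaguuxutapiurela.

beupaguuxutapiurela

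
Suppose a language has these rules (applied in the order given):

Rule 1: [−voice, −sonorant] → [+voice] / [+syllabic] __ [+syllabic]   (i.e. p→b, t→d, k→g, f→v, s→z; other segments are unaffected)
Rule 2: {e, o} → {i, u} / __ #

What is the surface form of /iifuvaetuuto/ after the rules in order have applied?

Rule 1 (intervocalic voicing): /f/ is a voiceless obstruent between vowels /i/ and /u/, so it voices to [v]. /t/ is a voiceless obstruent between vowels /e/ and /u/, so it voices to [d]. /t/ is a voiceless obstruent between vowels /u/ and /o/, so it voices to [d]. /iifuvaetuuto/ → iivuvaeduudo.
Rule 2 (final vowel raising): /o/ is a mid vowel in word-final position, so it raises to [u]. /iivuvaeduudo/ → iivuvaeduudu.

iivuvaeduudu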